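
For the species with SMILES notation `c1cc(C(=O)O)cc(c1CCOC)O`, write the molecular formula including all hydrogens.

C10H12O4

Heavy atoms from the SMILES: 10 C, 4 O.
Implicit hydrogens by atom environment:
  3 × C (aromatic): 1 H each → 3
  3 × C (aromatic): no H
  2 × C: 2 H each → 4
  2 × O: 1 H each → 2
  2 × O: no H
  1 × C: 3 H
  1 × C: no H
  Total hydrogens = 12.
Molecular formula: C10H12O4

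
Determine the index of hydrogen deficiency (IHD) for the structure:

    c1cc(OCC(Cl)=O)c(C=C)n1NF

Molecular formula from the SMILES: C8H8ClFN2O2.
DoU = (2C + 2 + N − H − X)/2 = (2·8 + 2 + 2 − 8 − 2)/2 = 10/2 = 5.
(Structurally: 1 ring(s) + 4 π bond(s) = 5.)

5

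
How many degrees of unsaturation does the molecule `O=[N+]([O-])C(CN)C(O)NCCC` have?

Molecular formula from the SMILES: C6H15N3O3.
DoU = (2C + 2 + N − H − X)/2 = (2·6 + 2 + 3 − 15 − 0)/2 = 2/2 = 1.
(Structurally: 0 ring(s) + 1 π bond(s) = 1.)

1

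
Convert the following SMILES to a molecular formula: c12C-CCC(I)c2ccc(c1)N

C10H12IN

Heavy atoms from the SMILES: 10 C, 1 I, 1 N.
Implicit hydrogens by atom environment:
  3 × C: 2 H each → 6
  3 × C (aromatic): 1 H each → 3
  3 × C (aromatic): no H
  1 × C: 1 H
  1 × I: no H
  1 × N: 2 H
  Total hydrogens = 12.
Molecular formula: C10H12IN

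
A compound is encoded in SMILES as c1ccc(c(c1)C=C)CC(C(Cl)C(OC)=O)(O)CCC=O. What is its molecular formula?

Heavy atoms from the SMILES: 16 C, 1 Cl, 4 O.
Implicit hydrogens by atom environment:
  4 × C: 2 H each → 8
  4 × C (aromatic): 1 H each → 4
  3 × C: 1 H each → 3
  3 × O: no H
  2 × C: no H
  2 × C (aromatic): no H
  1 × C: 3 H
  1 × Cl: no H
  1 × O: 1 H
  Total hydrogens = 19.
Molecular formula: C16H19ClO4

C16H19ClO4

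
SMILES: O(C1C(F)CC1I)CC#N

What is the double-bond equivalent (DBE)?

Molecular formula from the SMILES: C6H7FINO.
DoU = (2C + 2 + N − H − X)/2 = (2·6 + 2 + 1 − 7 − 2)/2 = 6/2 = 3.
(Structurally: 1 ring(s) + 2 π bond(s) = 3.)

3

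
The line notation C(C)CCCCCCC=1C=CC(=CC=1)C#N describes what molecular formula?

C15H21N

Heavy atoms from the SMILES: 15 C, 1 N.
Implicit hydrogens by atom environment:
  7 × C: 2 H each → 14
  4 × C (aromatic): 1 H each → 4
  2 × C (aromatic): no H
  1 × C: 3 H
  1 × C: no H
  1 × N: no H
  Total hydrogens = 21.
Molecular formula: C15H21N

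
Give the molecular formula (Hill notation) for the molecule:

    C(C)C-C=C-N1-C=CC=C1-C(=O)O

C10H13NO2

Heavy atoms from the SMILES: 10 C, 1 N, 2 O.
Implicit hydrogens by atom environment:
  3 × C (aromatic): 1 H each → 3
  2 × C: 2 H each → 4
  2 × C: 1 H each → 2
  1 × C: 3 H
  1 × C (aromatic): no H
  1 × C: no H
  1 × N (aromatic): no H
  1 × O: 1 H
  1 × O: no H
  Total hydrogens = 13.
Molecular formula: C10H13NO2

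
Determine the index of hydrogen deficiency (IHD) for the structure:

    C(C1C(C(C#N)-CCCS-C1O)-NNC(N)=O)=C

5

Molecular formula from the SMILES: C11H18N4O2S.
DoU = (2C + 2 + N − H − X)/2 = (2·11 + 2 + 4 − 18 − 0)/2 = 10/2 = 5.
(Structurally: 1 ring(s) + 4 π bond(s) = 5.)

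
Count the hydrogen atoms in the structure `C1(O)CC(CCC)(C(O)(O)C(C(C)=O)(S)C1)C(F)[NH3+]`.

Hydrogens are implicit in SMILES; fill each atom to its normal valence:
  4 × C: 2 H each → 8
  4 × C: no H
  3 × O: 1 H each → 3
  2 × C: 3 H each → 6
  2 × C: 1 H each → 2
  1 × F: no H
  1 × N (charge +1): 3 H
  1 × O: no H
  1 × S: 1 H
  Total hydrogens = 23.

23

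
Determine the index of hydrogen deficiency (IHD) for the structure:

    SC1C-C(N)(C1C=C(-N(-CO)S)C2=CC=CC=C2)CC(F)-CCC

6

Molecular formula from the SMILES: C18H27FN2OS2.
DoU = (2C + 2 + N − H − X)/2 = (2·18 + 2 + 2 − 27 − 1)/2 = 12/2 = 6.
(Structurally: 2 ring(s) + 4 π bond(s) = 6.)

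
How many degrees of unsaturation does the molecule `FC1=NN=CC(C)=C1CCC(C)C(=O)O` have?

5

Molecular formula from the SMILES: C10H13FN2O2.
DoU = (2C + 2 + N − H − X)/2 = (2·10 + 2 + 2 − 13 − 1)/2 = 10/2 = 5.
(Structurally: 1 ring(s) + 4 π bond(s) = 5.)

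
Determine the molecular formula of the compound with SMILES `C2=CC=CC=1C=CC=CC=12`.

Heavy atoms from the SMILES: 10 C.
Implicit hydrogens by atom environment:
  8 × C (aromatic): 1 H each → 8
  2 × C (aromatic): no H
  Total hydrogens = 8.
Molecular formula: C10H8

C10H8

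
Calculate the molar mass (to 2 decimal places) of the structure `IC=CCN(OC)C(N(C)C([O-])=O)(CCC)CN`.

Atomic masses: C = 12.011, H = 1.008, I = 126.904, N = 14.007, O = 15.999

370.21

Molecular formula: C11H21IN3O3-.
M = 11×12.011 + 21×1.008 + 1×126.904 + 3×14.007 + 3×15.999 = 370.21 g/mol.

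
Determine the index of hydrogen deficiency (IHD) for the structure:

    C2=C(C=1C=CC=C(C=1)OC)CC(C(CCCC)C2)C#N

Molecular formula from the SMILES: C18H23NO.
DoU = (2C + 2 + N − H − X)/2 = (2·18 + 2 + 1 − 23 − 0)/2 = 16/2 = 8.
(Structurally: 2 ring(s) + 6 π bond(s) = 8.)

8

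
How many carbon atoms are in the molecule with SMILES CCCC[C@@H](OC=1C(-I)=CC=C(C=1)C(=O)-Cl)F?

The symbol for carbon appears 12 times in the SMILES. (Cl is a single chlorine, not C + l.)

12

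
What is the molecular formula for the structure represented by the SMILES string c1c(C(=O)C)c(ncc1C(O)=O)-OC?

C9H9NO4

Heavy atoms from the SMILES: 9 C, 1 N, 4 O.
Implicit hydrogens by atom environment:
  3 × C (aromatic): no H
  3 × O: no H
  2 × C: 3 H each → 6
  2 × C (aromatic): 1 H each → 2
  2 × C: no H
  1 × N (aromatic): no H
  1 × O: 1 H
  Total hydrogens = 9.
Molecular formula: C9H9NO4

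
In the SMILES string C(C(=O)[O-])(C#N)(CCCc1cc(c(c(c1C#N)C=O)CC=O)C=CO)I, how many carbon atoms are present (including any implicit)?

18

The symbol for carbon appears 18 times in the SMILES. Lowercase c denotes aromatic carbon and counts toward C.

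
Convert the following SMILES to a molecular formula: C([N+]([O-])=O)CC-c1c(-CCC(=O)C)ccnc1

C12H16N2O3

Heavy atoms from the SMILES: 12 C, 2 N, 3 O.
Implicit hydrogens by atom environment:
  5 × C: 2 H each → 10
  3 × C (aromatic): 1 H each → 3
  2 × C (aromatic): no H
  2 × O: no H
  1 × C: 3 H
  1 × C: no H
  1 × N (aromatic): no H
  1 × N (charge +1): no H
  1 × O (charge -1): no H
  Total hydrogens = 16.
Molecular formula: C12H16N2O3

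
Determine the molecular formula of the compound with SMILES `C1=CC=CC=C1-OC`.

C7H8O

Heavy atoms from the SMILES: 7 C, 1 O.
Implicit hydrogens by atom environment:
  5 × C (aromatic): 1 H each → 5
  1 × C: 3 H
  1 × C (aromatic): no H
  1 × O: no H
  Total hydrogens = 8.
Molecular formula: C7H8O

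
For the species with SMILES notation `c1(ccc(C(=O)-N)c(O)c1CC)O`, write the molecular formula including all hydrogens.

C9H11NO3

Heavy atoms from the SMILES: 9 C, 1 N, 3 O.
Implicit hydrogens by atom environment:
  4 × C (aromatic): no H
  2 × C (aromatic): 1 H each → 2
  2 × O: 1 H each → 2
  1 × C: 3 H
  1 × C: 2 H
  1 × C: no H
  1 × N: 2 H
  1 × O: no H
  Total hydrogens = 11.
Molecular formula: C9H11NO3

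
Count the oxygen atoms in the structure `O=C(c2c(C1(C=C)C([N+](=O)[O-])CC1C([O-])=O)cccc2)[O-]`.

The symbol for oxygen appears 6 times in the SMILES.

6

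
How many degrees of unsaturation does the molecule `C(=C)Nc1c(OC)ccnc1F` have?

Molecular formula from the SMILES: C8H9FN2O.
DoU = (2C + 2 + N − H − X)/2 = (2·8 + 2 + 2 − 9 − 1)/2 = 10/2 = 5.
(Structurally: 1 ring(s) + 4 π bond(s) = 5.)

5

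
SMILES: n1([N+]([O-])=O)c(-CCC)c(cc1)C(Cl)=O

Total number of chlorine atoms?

The symbol for chlorine appears 1 time in the SMILES.

1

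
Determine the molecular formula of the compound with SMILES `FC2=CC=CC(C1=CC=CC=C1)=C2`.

C12H9F

Heavy atoms from the SMILES: 12 C, 1 F.
Implicit hydrogens by atom environment:
  9 × C (aromatic): 1 H each → 9
  3 × C (aromatic): no H
  1 × F: no H
  Total hydrogens = 9.
Molecular formula: C12H9F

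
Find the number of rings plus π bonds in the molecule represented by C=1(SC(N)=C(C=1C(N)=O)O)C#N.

Molecular formula from the SMILES: C6H5N3O2S.
DoU = (2C + 2 + N − H − X)/2 = (2·6 + 2 + 3 − 5 − 0)/2 = 12/2 = 6.
(Structurally: 1 ring(s) + 5 π bond(s) = 6.)

6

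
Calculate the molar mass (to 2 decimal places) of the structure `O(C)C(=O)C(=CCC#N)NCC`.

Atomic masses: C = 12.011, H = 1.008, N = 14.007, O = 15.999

Molecular formula: C8H12N2O2.
M = 8×12.011 + 12×1.008 + 2×14.007 + 2×15.999 = 168.20 g/mol.

168.20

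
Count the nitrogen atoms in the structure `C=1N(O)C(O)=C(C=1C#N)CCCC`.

2

The symbol for nitrogen appears 2 times in the SMILES.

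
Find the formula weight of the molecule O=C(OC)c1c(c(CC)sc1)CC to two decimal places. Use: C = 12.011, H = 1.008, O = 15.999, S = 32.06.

198.28

Molecular formula: C10H14O2S.
M = 10×12.011 + 14×1.008 + 2×15.999 + 1×32.06 = 198.28 g/mol.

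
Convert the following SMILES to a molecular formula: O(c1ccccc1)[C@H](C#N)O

Heavy atoms from the SMILES: 8 C, 1 N, 2 O.
Implicit hydrogens by atom environment:
  5 × C (aromatic): 1 H each → 5
  1 × C: 1 H
  1 × C: no H
  1 × C (aromatic): no H
  1 × N: no H
  1 × O: 1 H
  1 × O: no H
  Total hydrogens = 7.
Molecular formula: C8H7NO2

C8H7NO2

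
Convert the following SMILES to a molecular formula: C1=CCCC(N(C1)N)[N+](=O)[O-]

C6H11N3O2

Heavy atoms from the SMILES: 6 C, 3 N, 2 O.
Implicit hydrogens by atom environment:
  3 × C: 2 H each → 6
  3 × C: 1 H each → 3
  1 × N: 2 H
  1 × N: no H
  1 × N (charge +1): no H
  1 × O: no H
  1 × O (charge -1): no H
  Total hydrogens = 11.
Molecular formula: C6H11N3O2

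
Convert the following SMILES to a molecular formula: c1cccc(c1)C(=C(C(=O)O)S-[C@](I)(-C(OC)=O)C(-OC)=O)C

Heavy atoms from the SMILES: 15 C, 1 I, 6 O, 1 S.
Implicit hydrogens by atom environment:
  6 × C: no H
  5 × C (aromatic): 1 H each → 5
  5 × O: no H
  3 × C: 3 H each → 9
  1 × C (aromatic): no H
  1 × I: no H
  1 × O: 1 H
  1 × S: no H
  Total hydrogens = 15.
Molecular formula: C15H15IO6S

C15H15IO6S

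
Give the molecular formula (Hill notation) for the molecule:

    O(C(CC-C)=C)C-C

Heavy atoms from the SMILES: 7 C, 1 O.
Implicit hydrogens by atom environment:
  4 × C: 2 H each → 8
  2 × C: 3 H each → 6
  1 × C: no H
  1 × O: no H
  Total hydrogens = 14.
Molecular formula: C7H14O

C7H14O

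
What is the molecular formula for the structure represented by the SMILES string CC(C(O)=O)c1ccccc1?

C9H10O2

Heavy atoms from the SMILES: 9 C, 2 O.
Implicit hydrogens by atom environment:
  5 × C (aromatic): 1 H each → 5
  1 × C: 3 H
  1 × C: 1 H
  1 × C: no H
  1 × C (aromatic): no H
  1 × O: 1 H
  1 × O: no H
  Total hydrogens = 10.
Molecular formula: C9H10O2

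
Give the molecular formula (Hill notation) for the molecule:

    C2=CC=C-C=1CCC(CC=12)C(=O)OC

Heavy atoms from the SMILES: 12 C, 2 O.
Implicit hydrogens by atom environment:
  4 × C (aromatic): 1 H each → 4
  3 × C: 2 H each → 6
  2 × C (aromatic): no H
  2 × O: no H
  1 × C: 3 H
  1 × C: 1 H
  1 × C: no H
  Total hydrogens = 14.
Molecular formula: C12H14O2

C12H14O2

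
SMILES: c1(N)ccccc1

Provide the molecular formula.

Heavy atoms from the SMILES: 6 C, 1 N.
Implicit hydrogens by atom environment:
  5 × C (aromatic): 1 H each → 5
  1 × C (aromatic): no H
  1 × N: 2 H
  Total hydrogens = 7.
Molecular formula: C6H7N

C6H7N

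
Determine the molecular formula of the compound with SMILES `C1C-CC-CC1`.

Heavy atoms from the SMILES: 6 C.
Implicit hydrogens by atom environment:
  6 × C: 2 H each → 12
  Total hydrogens = 12.
Molecular formula: C6H12

C6H12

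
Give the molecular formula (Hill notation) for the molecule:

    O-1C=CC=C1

Heavy atoms from the SMILES: 4 C, 1 O.
Implicit hydrogens by atom environment:
  4 × C (aromatic): 1 H each → 4
  1 × O (aromatic): no H
  Total hydrogens = 4.
Molecular formula: C4H4O

C4H4O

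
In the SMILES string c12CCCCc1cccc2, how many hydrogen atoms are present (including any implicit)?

12

Hydrogens are implicit in SMILES; fill each atom to its normal valence:
  4 × C: 2 H each → 8
  4 × C (aromatic): 1 H each → 4
  2 × C (aromatic): no H
  Total hydrogens = 12.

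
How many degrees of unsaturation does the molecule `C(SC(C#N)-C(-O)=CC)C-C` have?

Molecular formula from the SMILES: C8H13NOS.
DoU = (2C + 2 + N − H − X)/2 = (2·8 + 2 + 1 − 13 − 0)/2 = 6/2 = 3.
(Structurally: 0 ring(s) + 3 π bond(s) = 3.)

3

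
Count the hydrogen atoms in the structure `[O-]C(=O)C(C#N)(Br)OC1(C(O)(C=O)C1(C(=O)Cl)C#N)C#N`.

Hydrogens are implicit in SMILES; fill each atom to its normal valence:
  9 × C: no H
  4 × O: no H
  3 × N: no H
  1 × Br: no H
  1 × C: 1 H
  1 × Cl: no H
  1 × O: 1 H
  1 × O (charge -1): no H
  Total hydrogens = 2.

2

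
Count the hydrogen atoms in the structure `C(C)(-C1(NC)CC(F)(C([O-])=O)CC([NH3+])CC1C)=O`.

Hydrogens are implicit in SMILES; fill each atom to its normal valence:
  4 × C: no H
  3 × C: 3 H each → 9
  3 × C: 2 H each → 6
  2 × C: 1 H each → 2
  2 × O: no H
  1 × F: no H
  1 × N (charge +1): 3 H
  1 × N: 1 H
  1 × O (charge -1): no H
  Total hydrogens = 21.

21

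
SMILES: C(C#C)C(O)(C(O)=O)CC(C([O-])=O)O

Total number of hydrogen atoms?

Hydrogens are implicit in SMILES; fill each atom to its normal valence:
  4 × C: no H
  3 × O: 1 H each → 3
  2 × C: 2 H each → 4
  2 × C: 1 H each → 2
  2 × O: no H
  1 × O (charge -1): no H
  Total hydrogens = 9.

9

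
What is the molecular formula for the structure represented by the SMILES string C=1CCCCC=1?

Heavy atoms from the SMILES: 6 C.
Implicit hydrogens by atom environment:
  4 × C: 2 H each → 8
  2 × C: 1 H each → 2
  Total hydrogens = 10.
Molecular formula: C6H10

C6H10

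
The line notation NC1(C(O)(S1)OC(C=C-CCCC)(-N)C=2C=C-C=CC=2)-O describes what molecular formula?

Heavy atoms from the SMILES: 15 C, 2 N, 3 O, 1 S.
Implicit hydrogens by atom environment:
  5 × C (aromatic): 1 H each → 5
  3 × C: 2 H each → 6
  3 × C: no H
  2 × C: 1 H each → 2
  2 × N: 2 H each → 4
  2 × O: 1 H each → 2
  1 × C: 3 H
  1 × C (aromatic): no H
  1 × O: no H
  1 × S: no H
  Total hydrogens = 22.
Molecular formula: C15H22N2O3S

C15H22N2O3S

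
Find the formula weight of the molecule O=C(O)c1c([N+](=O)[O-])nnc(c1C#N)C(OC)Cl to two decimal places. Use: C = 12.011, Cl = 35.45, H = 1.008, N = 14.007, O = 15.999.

272.60

Molecular formula: C8H5ClN4O5.
M = 8×12.011 + 1×35.45 + 5×1.008 + 4×14.007 + 5×15.999 = 272.60 g/mol.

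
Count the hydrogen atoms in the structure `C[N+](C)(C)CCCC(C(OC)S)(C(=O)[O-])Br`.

Hydrogens are implicit in SMILES; fill each atom to its normal valence:
  4 × C: 3 H each → 12
  3 × C: 2 H each → 6
  2 × C: no H
  2 × O: no H
  1 × Br: no H
  1 × C: 1 H
  1 × N (charge +1): no H
  1 × O (charge -1): no H
  1 × S: 1 H
  Total hydrogens = 20.

20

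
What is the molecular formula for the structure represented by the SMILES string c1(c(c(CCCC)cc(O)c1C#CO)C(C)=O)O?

Heavy atoms from the SMILES: 14 C, 4 O.
Implicit hydrogens by atom environment:
  5 × C (aromatic): no H
  3 × C: 2 H each → 6
  3 × C: no H
  3 × O: 1 H each → 3
  2 × C: 3 H each → 6
  1 × C (aromatic): 1 H
  1 × O: no H
  Total hydrogens = 16.
Molecular formula: C14H16O4

C14H16O4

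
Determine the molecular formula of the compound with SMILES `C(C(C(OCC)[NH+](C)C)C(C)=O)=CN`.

Heavy atoms from the SMILES: 10 C, 2 N, 2 O.
Implicit hydrogens by atom environment:
  4 × C: 3 H each → 12
  4 × C: 1 H each → 4
  2 × O: no H
  1 × C: 2 H
  1 × C: no H
  1 × N: 2 H
  1 × N (charge +1): 1 H
  Total hydrogens = 21.
Net charge +1.
Molecular formula: C10H21N2O2+

C10H21N2O2+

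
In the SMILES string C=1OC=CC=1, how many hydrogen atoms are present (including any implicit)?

4

Hydrogens are implicit in SMILES; fill each atom to its normal valence:
  4 × C (aromatic): 1 H each → 4
  1 × O (aromatic): no H
  Total hydrogens = 4.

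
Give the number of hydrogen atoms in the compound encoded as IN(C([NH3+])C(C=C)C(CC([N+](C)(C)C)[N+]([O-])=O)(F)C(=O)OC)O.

Hydrogens are implicit in SMILES; fill each atom to its normal valence:
  4 × C: 3 H each → 12
  4 × C: 1 H each → 4
  3 × O: no H
  2 × C: 2 H each → 4
  2 × C: no H
  2 × N (charge +1): no H
  1 × F: no H
  1 × I: no H
  1 × N (charge +1): 3 H
  1 × N: no H
  1 × O: 1 H
  1 × O (charge -1): no H
  Total hydrogens = 24.

24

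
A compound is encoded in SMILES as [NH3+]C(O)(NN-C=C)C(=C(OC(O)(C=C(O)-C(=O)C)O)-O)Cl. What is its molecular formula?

Heavy atoms from the SMILES: 10 C, 1 Cl, 3 N, 7 O.
Implicit hydrogens by atom environment:
  6 × C: no H
  5 × O: 1 H each → 5
  2 × C: 1 H each → 2
  2 × N: 1 H each → 2
  2 × O: no H
  1 × C: 3 H
  1 × C: 2 H
  1 × Cl: no H
  1 × N (charge +1): 3 H
  Total hydrogens = 17.
Net charge +1.
Molecular formula: C10H17ClN3O7+

C10H17ClN3O7+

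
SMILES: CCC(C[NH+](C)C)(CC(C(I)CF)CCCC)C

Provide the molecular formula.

C15H32FIN+

Heavy atoms from the SMILES: 15 C, 1 F, 1 I, 1 N.
Implicit hydrogens by atom environment:
  7 × C: 2 H each → 14
  5 × C: 3 H each → 15
  2 × C: 1 H each → 2
  1 × C: no H
  1 × F: no H
  1 × I: no H
  1 × N (charge +1): 1 H
  Total hydrogens = 32.
Net charge +1.
Molecular formula: C15H32FIN+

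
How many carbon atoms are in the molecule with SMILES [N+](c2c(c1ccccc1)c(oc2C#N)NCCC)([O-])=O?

The symbol for carbon appears 14 times in the SMILES. Lowercase c denotes aromatic carbon and counts toward C.

14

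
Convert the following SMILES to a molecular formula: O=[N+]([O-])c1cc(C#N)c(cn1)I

Heavy atoms from the SMILES: 6 C, 1 I, 3 N, 2 O.
Implicit hydrogens by atom environment:
  3 × C (aromatic): no H
  2 × C (aromatic): 1 H each → 2
  1 × C: no H
  1 × I: no H
  1 × N (aromatic): no H
  1 × N (charge +1): no H
  1 × N: no H
  1 × O: no H
  1 × O (charge -1): no H
  Total hydrogens = 2.
Molecular formula: C6H2IN3O2

C6H2IN3O2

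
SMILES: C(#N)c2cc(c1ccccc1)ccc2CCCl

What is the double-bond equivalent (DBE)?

10

Molecular formula from the SMILES: C15H12ClN.
DoU = (2C + 2 + N − H − X)/2 = (2·15 + 2 + 1 − 12 − 1)/2 = 20/2 = 10.
(Structurally: 2 ring(s) + 8 π bond(s) = 10.)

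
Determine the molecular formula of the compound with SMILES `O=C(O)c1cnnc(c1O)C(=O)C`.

C7H6N2O4

Heavy atoms from the SMILES: 7 C, 2 N, 4 O.
Implicit hydrogens by atom environment:
  3 × C (aromatic): no H
  2 × C: no H
  2 × N (aromatic): no H
  2 × O: 1 H each → 2
  2 × O: no H
  1 × C: 3 H
  1 × C (aromatic): 1 H
  Total hydrogens = 6.
Molecular formula: C7H6N2O4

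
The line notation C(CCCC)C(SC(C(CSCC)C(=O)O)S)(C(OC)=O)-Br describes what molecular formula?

Heavy atoms from the SMILES: 1 Br, 14 C, 4 O, 3 S.
Implicit hydrogens by atom environment:
  6 × C: 2 H each → 12
  3 × C: 3 H each → 9
  3 × C: no H
  3 × O: no H
  2 × C: 1 H each → 2
  2 × S: no H
  1 × Br: no H
  1 × O: 1 H
  1 × S: 1 H
  Total hydrogens = 25.
Molecular formula: C14H25BrO4S3

C14H25BrO4S3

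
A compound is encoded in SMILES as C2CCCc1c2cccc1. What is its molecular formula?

Heavy atoms from the SMILES: 10 C.
Implicit hydrogens by atom environment:
  4 × C: 2 H each → 8
  4 × C (aromatic): 1 H each → 4
  2 × C (aromatic): no H
  Total hydrogens = 12.
Molecular formula: C10H12

C10H12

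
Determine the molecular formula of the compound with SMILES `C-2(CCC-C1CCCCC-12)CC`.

Heavy atoms from the SMILES: 12 C.
Implicit hydrogens by atom environment:
  8 × C: 2 H each → 16
  3 × C: 1 H each → 3
  1 × C: 3 H
  Total hydrogens = 22.
Molecular formula: C12H22

C12H22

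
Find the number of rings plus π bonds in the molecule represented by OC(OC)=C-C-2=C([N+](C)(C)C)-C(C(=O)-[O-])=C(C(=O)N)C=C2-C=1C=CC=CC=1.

11

Molecular formula from the SMILES: C20H22N2O5.
DoU = (2C + 2 + N − H − X)/2 = (2·20 + 2 + 2 − 22 − 0)/2 = 22/2 = 11.
(Structurally: 2 ring(s) + 9 π bond(s) = 11.)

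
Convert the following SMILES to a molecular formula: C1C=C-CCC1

C6H10

Heavy atoms from the SMILES: 6 C.
Implicit hydrogens by atom environment:
  4 × C: 2 H each → 8
  2 × C: 1 H each → 2
  Total hydrogens = 10.
Molecular formula: C6H10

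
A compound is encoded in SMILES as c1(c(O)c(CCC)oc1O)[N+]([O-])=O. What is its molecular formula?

C7H9NO5

Heavy atoms from the SMILES: 7 C, 1 N, 5 O.
Implicit hydrogens by atom environment:
  4 × C (aromatic): no H
  2 × C: 2 H each → 4
  2 × O: 1 H each → 2
  1 × C: 3 H
  1 × N (charge +1): no H
  1 × O (aromatic): no H
  1 × O: no H
  1 × O (charge -1): no H
  Total hydrogens = 9.
Molecular formula: C7H9NO5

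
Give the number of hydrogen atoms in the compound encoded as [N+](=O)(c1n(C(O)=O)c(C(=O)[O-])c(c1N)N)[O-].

5

Hydrogens are implicit in SMILES; fill each atom to its normal valence:
  4 × C (aromatic): no H
  3 × O: no H
  2 × C: no H
  2 × N: 2 H each → 4
  2 × O (charge -1): no H
  1 × N (aromatic): no H
  1 × N (charge +1): no H
  1 × O: 1 H
  Total hydrogens = 5.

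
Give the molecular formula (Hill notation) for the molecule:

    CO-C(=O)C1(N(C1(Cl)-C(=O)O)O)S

C5H6ClNO5S

Heavy atoms from the SMILES: 5 C, 1 Cl, 1 N, 5 O, 1 S.
Implicit hydrogens by atom environment:
  4 × C: no H
  3 × O: no H
  2 × O: 1 H each → 2
  1 × C: 3 H
  1 × Cl: no H
  1 × N: no H
  1 × S: 1 H
  Total hydrogens = 6.
Molecular formula: C5H6ClNO5S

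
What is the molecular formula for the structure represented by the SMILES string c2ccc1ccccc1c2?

C10H8

Heavy atoms from the SMILES: 10 C.
Implicit hydrogens by atom environment:
  8 × C (aromatic): 1 H each → 8
  2 × C (aromatic): no H
  Total hydrogens = 8.
Molecular formula: C10H8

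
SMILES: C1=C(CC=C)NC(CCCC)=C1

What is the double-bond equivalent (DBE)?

Molecular formula from the SMILES: C11H17N.
DoU = (2C + 2 + N − H − X)/2 = (2·11 + 2 + 1 − 17 − 0)/2 = 8/2 = 4.
(Structurally: 1 ring(s) + 3 π bond(s) = 4.)

4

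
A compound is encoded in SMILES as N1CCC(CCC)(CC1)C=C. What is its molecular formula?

C10H19N

Heavy atoms from the SMILES: 10 C, 1 N.
Implicit hydrogens by atom environment:
  7 × C: 2 H each → 14
  1 × C: 3 H
  1 × C: 1 H
  1 × C: no H
  1 × N: 1 H
  Total hydrogens = 19.
Molecular formula: C10H19N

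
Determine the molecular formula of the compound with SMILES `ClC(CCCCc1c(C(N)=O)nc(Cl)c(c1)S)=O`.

C11H12Cl2N2O2S

Heavy atoms from the SMILES: 11 C, 2 Cl, 2 N, 2 O, 1 S.
Implicit hydrogens by atom environment:
  4 × C: 2 H each → 8
  4 × C (aromatic): no H
  2 × C: no H
  2 × Cl: no H
  2 × O: no H
  1 × C (aromatic): 1 H
  1 × N: 2 H
  1 × N (aromatic): no H
  1 × S: 1 H
  Total hydrogens = 12.
Molecular formula: C11H12Cl2N2O2S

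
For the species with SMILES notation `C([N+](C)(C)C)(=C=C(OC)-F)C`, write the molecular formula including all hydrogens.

Heavy atoms from the SMILES: 8 C, 1 F, 1 N, 1 O.
Implicit hydrogens by atom environment:
  5 × C: 3 H each → 15
  3 × C: no H
  1 × F: no H
  1 × N (charge +1): no H
  1 × O: no H
  Total hydrogens = 15.
Net charge +1.
Molecular formula: C8H15FNO+

C8H15FNO+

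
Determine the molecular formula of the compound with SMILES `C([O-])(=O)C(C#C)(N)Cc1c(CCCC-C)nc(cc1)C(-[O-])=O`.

Heavy atoms from the SMILES: 16 C, 2 N, 4 O.
Implicit hydrogens by atom environment:
  5 × C: 2 H each → 10
  4 × C: no H
  3 × C (aromatic): no H
  2 × C (aromatic): 1 H each → 2
  2 × O: no H
  2 × O (charge -1): no H
  1 × C: 3 H
  1 × C: 1 H
  1 × N: 2 H
  1 × N (aromatic): no H
  Total hydrogens = 18.
Net charge -2.
Molecular formula: [C16H18N2O4]2-

[C16H18N2O4]2-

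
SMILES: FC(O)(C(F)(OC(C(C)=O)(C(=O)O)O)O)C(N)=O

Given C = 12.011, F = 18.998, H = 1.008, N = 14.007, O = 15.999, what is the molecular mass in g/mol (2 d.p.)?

273.14

Molecular formula: C7H9F2NO8.
M = 7×12.011 + 2×18.998 + 9×1.008 + 1×14.007 + 8×15.999 = 273.14 g/mol.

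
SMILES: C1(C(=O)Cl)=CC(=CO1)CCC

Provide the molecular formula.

Heavy atoms from the SMILES: 8 C, 1 Cl, 2 O.
Implicit hydrogens by atom environment:
  2 × C: 2 H each → 4
  2 × C (aromatic): 1 H each → 2
  2 × C (aromatic): no H
  1 × C: 3 H
  1 × C: no H
  1 × Cl: no H
  1 × O (aromatic): no H
  1 × O: no H
  Total hydrogens = 9.
Molecular formula: C8H9ClO2

C8H9ClO2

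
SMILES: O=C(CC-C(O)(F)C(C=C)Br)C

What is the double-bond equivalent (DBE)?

Molecular formula from the SMILES: C8H12BrFO2.
DoU = (2C + 2 + N − H − X)/2 = (2·8 + 2 + 0 − 12 − 2)/2 = 4/2 = 2.
(Structurally: 0 ring(s) + 2 π bond(s) = 2.)

2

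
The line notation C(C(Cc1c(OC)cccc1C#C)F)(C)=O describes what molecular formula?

C13H13FO2

Heavy atoms from the SMILES: 13 C, 1 F, 2 O.
Implicit hydrogens by atom environment:
  3 × C (aromatic): 1 H each → 3
  3 × C (aromatic): no H
  2 × C: 3 H each → 6
  2 × C: 1 H each → 2
  2 × C: no H
  2 × O: no H
  1 × C: 2 H
  1 × F: no H
  Total hydrogens = 13.
Molecular formula: C13H13FO2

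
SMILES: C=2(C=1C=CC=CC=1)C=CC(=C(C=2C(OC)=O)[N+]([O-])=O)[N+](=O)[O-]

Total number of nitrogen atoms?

2

The symbol for nitrogen appears 2 times in the SMILES.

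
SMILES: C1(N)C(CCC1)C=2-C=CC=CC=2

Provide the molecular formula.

Heavy atoms from the SMILES: 11 C, 1 N.
Implicit hydrogens by atom environment:
  5 × C (aromatic): 1 H each → 5
  3 × C: 2 H each → 6
  2 × C: 1 H each → 2
  1 × C (aromatic): no H
  1 × N: 2 H
  Total hydrogens = 15.
Molecular formula: C11H15N

C11H15N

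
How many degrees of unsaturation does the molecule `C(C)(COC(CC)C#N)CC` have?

Molecular formula from the SMILES: C9H17NO.
DoU = (2C + 2 + N − H − X)/2 = (2·9 + 2 + 1 − 17 − 0)/2 = 4/2 = 2.
(Structurally: 0 ring(s) + 2 π bond(s) = 2.)

2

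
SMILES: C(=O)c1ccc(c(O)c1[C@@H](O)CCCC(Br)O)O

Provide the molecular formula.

C12H15BrO5

Heavy atoms from the SMILES: 1 Br, 12 C, 5 O.
Implicit hydrogens by atom environment:
  4 × C (aromatic): no H
  4 × O: 1 H each → 4
  3 × C: 2 H each → 6
  3 × C: 1 H each → 3
  2 × C (aromatic): 1 H each → 2
  1 × Br: no H
  1 × O: no H
  Total hydrogens = 15.
Molecular formula: C12H15BrO5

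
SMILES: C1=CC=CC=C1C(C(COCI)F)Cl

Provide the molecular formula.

C10H11ClFIO

Heavy atoms from the SMILES: 10 C, 1 Cl, 1 F, 1 I, 1 O.
Implicit hydrogens by atom environment:
  5 × C (aromatic): 1 H each → 5
  2 × C: 2 H each → 4
  2 × C: 1 H each → 2
  1 × C (aromatic): no H
  1 × Cl: no H
  1 × F: no H
  1 × I: no H
  1 × O: no H
  Total hydrogens = 11.
Molecular formula: C10H11ClFIO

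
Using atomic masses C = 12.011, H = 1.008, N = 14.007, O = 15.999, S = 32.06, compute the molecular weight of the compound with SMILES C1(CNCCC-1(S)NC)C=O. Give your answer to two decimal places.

174.26

Molecular formula: C7H14N2OS.
M = 7×12.011 + 14×1.008 + 2×14.007 + 1×15.999 + 1×32.06 = 174.26 g/mol.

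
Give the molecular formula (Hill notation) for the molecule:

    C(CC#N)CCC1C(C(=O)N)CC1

C10H16N2O

Heavy atoms from the SMILES: 10 C, 2 N, 1 O.
Implicit hydrogens by atom environment:
  6 × C: 2 H each → 12
  2 × C: 1 H each → 2
  2 × C: no H
  1 × N: 2 H
  1 × N: no H
  1 × O: no H
  Total hydrogens = 16.
Molecular formula: C10H16N2O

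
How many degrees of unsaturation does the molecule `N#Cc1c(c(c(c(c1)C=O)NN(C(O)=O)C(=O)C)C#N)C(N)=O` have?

Molecular formula from the SMILES: C13H9N5O5.
DoU = (2C + 2 + N − H − X)/2 = (2·13 + 2 + 5 − 9 − 0)/2 = 24/2 = 12.
(Structurally: 1 ring(s) + 11 π bond(s) = 12.)

12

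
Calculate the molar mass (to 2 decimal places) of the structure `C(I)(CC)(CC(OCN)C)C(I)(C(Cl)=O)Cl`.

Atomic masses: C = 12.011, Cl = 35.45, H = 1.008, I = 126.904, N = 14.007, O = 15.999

Molecular formula: C9H15Cl2I2NO2.
M = 9×12.011 + 2×35.45 + 15×1.008 + 2×126.904 + 1×14.007 + 2×15.999 = 493.93 g/mol.

493.93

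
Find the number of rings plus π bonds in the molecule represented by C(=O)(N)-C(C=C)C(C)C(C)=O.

3

Molecular formula from the SMILES: C8H13NO2.
DoU = (2C + 2 + N − H − X)/2 = (2·8 + 2 + 1 − 13 − 0)/2 = 6/2 = 3.
(Structurally: 0 ring(s) + 3 π bond(s) = 3.)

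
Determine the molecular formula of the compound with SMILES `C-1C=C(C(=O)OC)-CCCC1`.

Heavy atoms from the SMILES: 9 C, 2 O.
Implicit hydrogens by atom environment:
  5 × C: 2 H each → 10
  2 × C: no H
  2 × O: no H
  1 × C: 3 H
  1 × C: 1 H
  Total hydrogens = 14.
Molecular formula: C9H14O2

C9H14O2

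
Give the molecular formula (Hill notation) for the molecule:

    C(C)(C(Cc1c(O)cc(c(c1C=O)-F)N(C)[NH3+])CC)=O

C14H20FN2O3+

Heavy atoms from the SMILES: 14 C, 1 F, 2 N, 3 O.
Implicit hydrogens by atom environment:
  5 × C (aromatic): no H
  3 × C: 3 H each → 9
  2 × C: 2 H each → 4
  2 × C: 1 H each → 2
  2 × O: no H
  1 × C (aromatic): 1 H
  1 × C: no H
  1 × F: no H
  1 × N (charge +1): 3 H
  1 × N: no H
  1 × O: 1 H
  Total hydrogens = 20.
Net charge +1.
Molecular formula: C14H20FN2O3+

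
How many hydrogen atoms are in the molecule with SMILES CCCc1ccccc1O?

Hydrogens are implicit in SMILES; fill each atom to its normal valence:
  4 × C (aromatic): 1 H each → 4
  2 × C: 2 H each → 4
  2 × C (aromatic): no H
  1 × C: 3 H
  1 × O: 1 H
  Total hydrogens = 12.

12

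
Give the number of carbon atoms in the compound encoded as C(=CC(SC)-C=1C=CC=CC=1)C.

The symbol for carbon appears 11 times in the SMILES.

11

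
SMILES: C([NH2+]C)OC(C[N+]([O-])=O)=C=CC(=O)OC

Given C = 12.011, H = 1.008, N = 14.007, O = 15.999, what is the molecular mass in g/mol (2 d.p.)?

217.20

Molecular formula: C8H13N2O5+.
M = 8×12.011 + 13×1.008 + 2×14.007 + 5×15.999 = 217.20 g/mol.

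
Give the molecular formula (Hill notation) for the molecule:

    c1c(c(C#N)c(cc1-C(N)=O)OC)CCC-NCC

Heavy atoms from the SMILES: 14 C, 3 N, 2 O.
Implicit hydrogens by atom environment:
  4 × C: 2 H each → 8
  4 × C (aromatic): no H
  2 × C: 3 H each → 6
  2 × C (aromatic): 1 H each → 2
  2 × C: no H
  2 × O: no H
  1 × N: 2 H
  1 × N: 1 H
  1 × N: no H
  Total hydrogens = 19.
Molecular formula: C14H19N3O2

C14H19N3O2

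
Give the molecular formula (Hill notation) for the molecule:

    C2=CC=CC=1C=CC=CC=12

Heavy atoms from the SMILES: 10 C.
Implicit hydrogens by atom environment:
  8 × C (aromatic): 1 H each → 8
  2 × C (aromatic): no H
  Total hydrogens = 8.
Molecular formula: C10H8

C10H8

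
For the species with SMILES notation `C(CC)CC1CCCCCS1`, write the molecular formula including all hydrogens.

C10H20S

Heavy atoms from the SMILES: 10 C, 1 S.
Implicit hydrogens by atom environment:
  8 × C: 2 H each → 16
  1 × C: 3 H
  1 × C: 1 H
  1 × S: no H
  Total hydrogens = 20.
Molecular formula: C10H20S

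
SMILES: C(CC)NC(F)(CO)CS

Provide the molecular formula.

C6H14FNOS

Heavy atoms from the SMILES: 6 C, 1 F, 1 N, 1 O, 1 S.
Implicit hydrogens by atom environment:
  4 × C: 2 H each → 8
  1 × C: 3 H
  1 × C: no H
  1 × F: no H
  1 × N: 1 H
  1 × O: 1 H
  1 × S: 1 H
  Total hydrogens = 14.
Molecular formula: C6H14FNOS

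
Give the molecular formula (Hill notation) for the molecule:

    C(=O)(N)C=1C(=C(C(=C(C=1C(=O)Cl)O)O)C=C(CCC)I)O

C13H13ClINO5

Heavy atoms from the SMILES: 13 C, 1 Cl, 1 I, 1 N, 5 O.
Implicit hydrogens by atom environment:
  6 × C (aromatic): no H
  3 × C: no H
  3 × O: 1 H each → 3
  2 × C: 2 H each → 4
  2 × O: no H
  1 × C: 3 H
  1 × C: 1 H
  1 × Cl: no H
  1 × I: no H
  1 × N: 2 H
  Total hydrogens = 13.
Molecular formula: C13H13ClINO5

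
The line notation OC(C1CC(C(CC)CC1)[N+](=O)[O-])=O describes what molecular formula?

Heavy atoms from the SMILES: 9 C, 1 N, 4 O.
Implicit hydrogens by atom environment:
  4 × C: 2 H each → 8
  3 × C: 1 H each → 3
  2 × O: no H
  1 × C: 3 H
  1 × C: no H
  1 × N (charge +1): no H
  1 × O: 1 H
  1 × O (charge -1): no H
  Total hydrogens = 15.
Molecular formula: C9H15NO4

C9H15NO4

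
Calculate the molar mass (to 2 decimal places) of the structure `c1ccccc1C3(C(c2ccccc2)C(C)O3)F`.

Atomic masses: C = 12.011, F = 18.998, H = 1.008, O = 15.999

Molecular formula: C16H15FO.
M = 16×12.011 + 1×18.998 + 15×1.008 + 1×15.999 = 242.29 g/mol.

242.29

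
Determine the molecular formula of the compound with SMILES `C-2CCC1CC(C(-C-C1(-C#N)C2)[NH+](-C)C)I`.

C13H22IN2+

Heavy atoms from the SMILES: 13 C, 1 I, 2 N.
Implicit hydrogens by atom environment:
  6 × C: 2 H each → 12
  3 × C: 1 H each → 3
  2 × C: 3 H each → 6
  2 × C: no H
  1 × I: no H
  1 × N (charge +1): 1 H
  1 × N: no H
  Total hydrogens = 22.
Net charge +1.
Molecular formula: C13H22IN2+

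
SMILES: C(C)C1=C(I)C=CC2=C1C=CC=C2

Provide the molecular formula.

C12H11I

Heavy atoms from the SMILES: 12 C, 1 I.
Implicit hydrogens by atom environment:
  6 × C (aromatic): 1 H each → 6
  4 × C (aromatic): no H
  1 × C: 3 H
  1 × C: 2 H
  1 × I: no H
  Total hydrogens = 11.
Molecular formula: C12H11I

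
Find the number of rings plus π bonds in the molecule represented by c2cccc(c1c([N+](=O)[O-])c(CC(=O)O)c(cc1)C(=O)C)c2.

Molecular formula from the SMILES: C16H13NO5.
DoU = (2C + 2 + N − H − X)/2 = (2·16 + 2 + 1 − 13 − 0)/2 = 22/2 = 11.
(Structurally: 2 ring(s) + 9 π bond(s) = 11.)

11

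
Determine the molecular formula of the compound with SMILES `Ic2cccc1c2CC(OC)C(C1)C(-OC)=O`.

Heavy atoms from the SMILES: 13 C, 1 I, 3 O.
Implicit hydrogens by atom environment:
  3 × C (aromatic): 1 H each → 3
  3 × C (aromatic): no H
  3 × O: no H
  2 × C: 3 H each → 6
  2 × C: 2 H each → 4
  2 × C: 1 H each → 2
  1 × C: no H
  1 × I: no H
  Total hydrogens = 15.
Molecular formula: C13H15IO3

C13H15IO3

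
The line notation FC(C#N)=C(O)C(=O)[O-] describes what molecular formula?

C4HFNO3-

Heavy atoms from the SMILES: 4 C, 1 F, 1 N, 3 O.
Implicit hydrogens by atom environment:
  4 × C: no H
  1 × F: no H
  1 × N: no H
  1 × O: 1 H
  1 × O: no H
  1 × O (charge -1): no H
  Total hydrogens = 1.
Net charge -1.
Molecular formula: C4HFNO3-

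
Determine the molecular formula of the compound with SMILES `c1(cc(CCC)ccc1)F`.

Heavy atoms from the SMILES: 9 C, 1 F.
Implicit hydrogens by atom environment:
  4 × C (aromatic): 1 H each → 4
  2 × C: 2 H each → 4
  2 × C (aromatic): no H
  1 × C: 3 H
  1 × F: no H
  Total hydrogens = 11.
Molecular formula: C9H11F

C9H11F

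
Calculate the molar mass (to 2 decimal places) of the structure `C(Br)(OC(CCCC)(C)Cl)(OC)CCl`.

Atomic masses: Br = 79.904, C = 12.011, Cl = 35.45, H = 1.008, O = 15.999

308.04

Molecular formula: C9H17BrCl2O2.
M = 1×79.904 + 9×12.011 + 2×35.45 + 17×1.008 + 2×15.999 = 308.04 g/mol.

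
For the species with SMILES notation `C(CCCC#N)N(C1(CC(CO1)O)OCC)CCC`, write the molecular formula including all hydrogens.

Heavy atoms from the SMILES: 14 C, 2 N, 3 O.
Implicit hydrogens by atom environment:
  9 × C: 2 H each → 18
  2 × C: 3 H each → 6
  2 × C: no H
  2 × N: no H
  2 × O: no H
  1 × C: 1 H
  1 × O: 1 H
  Total hydrogens = 26.
Molecular formula: C14H26N2O3

C14H26N2O3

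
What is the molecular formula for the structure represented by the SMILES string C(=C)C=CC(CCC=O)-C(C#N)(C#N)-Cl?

Heavy atoms from the SMILES: 11 C, 1 Cl, 2 N, 1 O.
Implicit hydrogens by atom environment:
  5 × C: 1 H each → 5
  3 × C: 2 H each → 6
  3 × C: no H
  2 × N: no H
  1 × Cl: no H
  1 × O: no H
  Total hydrogens = 11.
Molecular formula: C11H11ClN2O

C11H11ClN2O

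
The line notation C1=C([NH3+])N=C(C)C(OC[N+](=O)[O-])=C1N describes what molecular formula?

Heavy atoms from the SMILES: 7 C, 4 N, 3 O.
Implicit hydrogens by atom environment:
  4 × C (aromatic): no H
  2 × O: no H
  1 × C: 3 H
  1 × C: 2 H
  1 × C (aromatic): 1 H
  1 × N (charge +1): 3 H
  1 × N: 2 H
  1 × N (aromatic): no H
  1 × N (charge +1): no H
  1 × O (charge -1): no H
  Total hydrogens = 11.
Net charge +1.
Molecular formula: C7H11N4O3+

C7H11N4O3+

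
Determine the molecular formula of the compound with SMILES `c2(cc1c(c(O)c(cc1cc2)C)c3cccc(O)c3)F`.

C17H13FO2

Heavy atoms from the SMILES: 17 C, 1 F, 2 O.
Implicit hydrogens by atom environment:
  8 × C (aromatic): 1 H each → 8
  8 × C (aromatic): no H
  2 × O: 1 H each → 2
  1 × C: 3 H
  1 × F: no H
  Total hydrogens = 13.
Molecular formula: C17H13FO2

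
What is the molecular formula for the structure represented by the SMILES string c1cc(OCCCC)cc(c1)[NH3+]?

C10H16NO+

Heavy atoms from the SMILES: 10 C, 1 N, 1 O.
Implicit hydrogens by atom environment:
  4 × C (aromatic): 1 H each → 4
  3 × C: 2 H each → 6
  2 × C (aromatic): no H
  1 × C: 3 H
  1 × N (charge +1): 3 H
  1 × O: no H
  Total hydrogens = 16.
Net charge +1.
Molecular formula: C10H16NO+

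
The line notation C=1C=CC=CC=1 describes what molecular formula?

Heavy atoms from the SMILES: 6 C.
Implicit hydrogens by atom environment:
  6 × C (aromatic): 1 H each → 6
  Total hydrogens = 6.
Molecular formula: C6H6

C6H6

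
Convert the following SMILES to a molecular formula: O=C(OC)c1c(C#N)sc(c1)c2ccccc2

C13H9NO2S

Heavy atoms from the SMILES: 13 C, 1 N, 2 O, 1 S.
Implicit hydrogens by atom environment:
  6 × C (aromatic): 1 H each → 6
  4 × C (aromatic): no H
  2 × C: no H
  2 × O: no H
  1 × C: 3 H
  1 × N: no H
  1 × S (aromatic): no H
  Total hydrogens = 9.
Molecular formula: C13H9NO2S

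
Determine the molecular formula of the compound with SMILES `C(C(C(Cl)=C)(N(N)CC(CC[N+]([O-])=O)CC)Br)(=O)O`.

Heavy atoms from the SMILES: 1 Br, 10 C, 1 Cl, 3 N, 4 O.
Implicit hydrogens by atom environment:
  5 × C: 2 H each → 10
  3 × C: no H
  2 × O: no H
  1 × Br: no H
  1 × C: 3 H
  1 × C: 1 H
  1 × Cl: no H
  1 × N: 2 H
  1 × N: no H
  1 × N (charge +1): no H
  1 × O: 1 H
  1 × O (charge -1): no H
  Total hydrogens = 17.
Molecular formula: C10H17BrClN3O4

C10H17BrClN3O4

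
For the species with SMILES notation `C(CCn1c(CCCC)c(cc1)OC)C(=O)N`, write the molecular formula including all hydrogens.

C13H22N2O2

Heavy atoms from the SMILES: 13 C, 2 N, 2 O.
Implicit hydrogens by atom environment:
  6 × C: 2 H each → 12
  2 × C: 3 H each → 6
  2 × C (aromatic): 1 H each → 2
  2 × C (aromatic): no H
  2 × O: no H
  1 × C: no H
  1 × N: 2 H
  1 × N (aromatic): no H
  Total hydrogens = 22.
Molecular formula: C13H22N2O2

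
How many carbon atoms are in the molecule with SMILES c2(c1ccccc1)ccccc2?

12

The symbol for carbon appears 12 times in the SMILES. Lowercase c denotes aromatic carbon and counts toward C.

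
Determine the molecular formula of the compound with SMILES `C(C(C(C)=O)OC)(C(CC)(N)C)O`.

C9H19NO3

Heavy atoms from the SMILES: 9 C, 1 N, 3 O.
Implicit hydrogens by atom environment:
  4 × C: 3 H each → 12
  2 × C: 1 H each → 2
  2 × C: no H
  2 × O: no H
  1 × C: 2 H
  1 × N: 2 H
  1 × O: 1 H
  Total hydrogens = 19.
Molecular formula: C9H19NO3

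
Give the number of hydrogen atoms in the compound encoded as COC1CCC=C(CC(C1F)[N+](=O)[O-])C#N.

13

Hydrogens are implicit in SMILES; fill each atom to its normal valence:
  4 × C: 1 H each → 4
  3 × C: 2 H each → 6
  2 × C: no H
  2 × O: no H
  1 × C: 3 H
  1 × F: no H
  1 × N (charge +1): no H
  1 × N: no H
  1 × O (charge -1): no H
  Total hydrogens = 13.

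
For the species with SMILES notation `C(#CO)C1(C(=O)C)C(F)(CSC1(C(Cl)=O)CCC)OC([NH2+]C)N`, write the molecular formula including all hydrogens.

Heavy atoms from the SMILES: 14 C, 1 Cl, 1 F, 2 N, 4 O, 1 S.
Implicit hydrogens by atom environment:
  7 × C: no H
  3 × C: 3 H each → 9
  3 × C: 2 H each → 6
  3 × O: no H
  1 × C: 1 H
  1 × Cl: no H
  1 × F: no H
  1 × N (charge +1): 2 H
  1 × N: 2 H
  1 × O: 1 H
  1 × S: no H
  Total hydrogens = 21.
Net charge +1.
Molecular formula: C14H21ClFN2O4S+

C14H21ClFN2O4S+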